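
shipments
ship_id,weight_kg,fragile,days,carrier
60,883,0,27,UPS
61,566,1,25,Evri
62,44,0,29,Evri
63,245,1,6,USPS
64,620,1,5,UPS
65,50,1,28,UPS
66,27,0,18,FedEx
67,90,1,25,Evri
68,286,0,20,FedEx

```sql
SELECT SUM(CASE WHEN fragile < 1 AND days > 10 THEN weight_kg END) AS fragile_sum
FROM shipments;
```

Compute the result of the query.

ship_id=60: ✓ → 883
ship_id=61: ✗
ship_id=62: ✓ → 44
ship_id=63: ✗
ship_id=64: ✗
ship_id=65: ✗
ship_id=66: ✓ → 27
ship_id=67: ✗
ship_id=68: ✓ → 286
fragile_sum = 883 + 44 + 27 + 286 = 1240

1240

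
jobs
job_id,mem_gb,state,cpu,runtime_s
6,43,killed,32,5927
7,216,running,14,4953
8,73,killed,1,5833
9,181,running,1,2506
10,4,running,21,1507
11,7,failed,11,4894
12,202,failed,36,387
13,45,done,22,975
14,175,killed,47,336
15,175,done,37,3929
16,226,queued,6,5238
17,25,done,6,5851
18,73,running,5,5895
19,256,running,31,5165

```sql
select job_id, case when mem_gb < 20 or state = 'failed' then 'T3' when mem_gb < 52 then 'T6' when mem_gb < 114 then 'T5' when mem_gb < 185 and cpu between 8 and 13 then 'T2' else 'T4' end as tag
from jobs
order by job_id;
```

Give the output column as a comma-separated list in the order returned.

job_id=6: mem_gb < 52 → T6
job_id=7: ELSE → T4
job_id=8: mem_gb < 114 → T5
job_id=9: ELSE → T4
job_id=10: mem_gb < 20 or state = 'failed' → T3
job_id=11: mem_gb < 20 or state = 'failed' → T3
job_id=12: mem_gb < 20 or state = 'failed' → T3
job_id=13: mem_gb < 52 → T6
job_id=14: ELSE → T4
job_id=15: ELSE → T4
job_id=16: ELSE → T4
job_id=17: mem_gb < 52 → T6
job_id=18: mem_gb < 114 → T5
job_id=19: ELSE → T4

T6, T4, T5, T4, T3, T3, T3, T6, T4, T4, T4, T6, T5, T4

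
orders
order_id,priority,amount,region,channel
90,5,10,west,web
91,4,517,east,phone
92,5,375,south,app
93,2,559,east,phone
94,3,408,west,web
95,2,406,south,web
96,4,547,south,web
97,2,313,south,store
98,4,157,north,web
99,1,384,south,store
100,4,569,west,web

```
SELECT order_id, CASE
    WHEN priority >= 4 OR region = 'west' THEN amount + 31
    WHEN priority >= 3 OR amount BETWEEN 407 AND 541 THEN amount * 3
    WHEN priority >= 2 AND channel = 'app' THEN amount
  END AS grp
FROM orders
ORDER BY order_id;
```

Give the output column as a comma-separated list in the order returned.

41, 548, 406, NULL, 439, NULL, 578, NULL, 188, NULL, 600

order_id=90: priority >= 4 OR region = 'west' → 41
order_id=91: priority >= 4 OR region = 'west' → 548
order_id=92: priority >= 4 OR region = 'west' → 406
order_id=93: (no match → NULL) → NULL
order_id=94: priority >= 4 OR region = 'west' → 439
order_id=95: (no match → NULL) → NULL
order_id=96: priority >= 4 OR region = 'west' → 578
order_id=97: (no match → NULL) → NULL
order_id=98: priority >= 4 OR region = 'west' → 188
order_id=99: (no match → NULL) → NULL
order_id=100: priority >= 4 OR region = 'west' → 600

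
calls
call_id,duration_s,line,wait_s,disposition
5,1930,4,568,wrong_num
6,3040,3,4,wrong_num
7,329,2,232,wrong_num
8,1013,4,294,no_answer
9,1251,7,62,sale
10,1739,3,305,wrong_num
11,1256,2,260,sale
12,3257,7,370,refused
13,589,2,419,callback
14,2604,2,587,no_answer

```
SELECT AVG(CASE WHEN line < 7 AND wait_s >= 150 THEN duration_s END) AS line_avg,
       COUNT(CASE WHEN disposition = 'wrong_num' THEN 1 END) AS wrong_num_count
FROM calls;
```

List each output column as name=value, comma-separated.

line_avg=1351.4285714286, wrong_num_count=4

[line_avg: line < 7 AND wait_s >= 150]
call_id=5: ✓ → 1930
call_id=6: ✗
call_id=7: ✓ → 329
call_id=8: ✓ → 1013
call_id=9: ✗
call_id=10: ✓ → 1739
call_id=11: ✓ → 1256
call_id=12: ✗
call_id=13: ✓ → 589
call_id=14: ✓ → 2604
line_avg = (1930 + 329 + 1013 + 1739 + 1256 + 589 + 2604) / 7 = 1351.4285714286
—
[wrong_num_count: disposition = 'wrong_num']
call_id=5: ✓ → 1
call_id=6: ✓ → 1
call_id=7: ✓ → 1
call_id=8: ✗
call_id=9: ✗
call_id=10: ✓ → 1
call_id=11: ✗
call_id=12: ✗
call_id=13: ✗
call_id=14: ✗
wrong_num_count = COUNT(1, 1, 1, 1) = 4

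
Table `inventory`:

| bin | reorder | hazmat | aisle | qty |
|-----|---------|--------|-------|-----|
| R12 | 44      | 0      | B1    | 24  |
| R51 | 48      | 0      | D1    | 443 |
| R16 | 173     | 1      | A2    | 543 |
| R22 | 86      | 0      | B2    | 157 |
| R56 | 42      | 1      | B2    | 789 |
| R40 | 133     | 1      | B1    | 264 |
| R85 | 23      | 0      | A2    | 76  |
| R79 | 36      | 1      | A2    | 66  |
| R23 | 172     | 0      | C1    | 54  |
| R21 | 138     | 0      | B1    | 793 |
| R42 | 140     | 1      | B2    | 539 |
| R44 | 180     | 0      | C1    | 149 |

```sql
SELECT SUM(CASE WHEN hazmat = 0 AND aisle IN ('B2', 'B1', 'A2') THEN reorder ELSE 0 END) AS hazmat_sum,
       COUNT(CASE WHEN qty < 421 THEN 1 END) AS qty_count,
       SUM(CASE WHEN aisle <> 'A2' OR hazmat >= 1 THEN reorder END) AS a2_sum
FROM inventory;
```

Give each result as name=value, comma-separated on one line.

[hazmat_sum: hazmat = 0 AND aisle IN ('B2', 'B1', 'A2')]
bin=R12: ✓ → 44
bin=R51: ✗
bin=R16: ✗
bin=R22: ✓ → 86
bin=R56: ✗
bin=R40: ✗
bin=R85: ✓ → 23
bin=R79: ✗
bin=R23: ✗
bin=R21: ✓ → 138
bin=R42: ✗
bin=R44: ✗
hazmat_sum = 44 + 86 + 23 + 138 = 291
—
[qty_count: qty < 421]
bin=R12: ✓ → 1
bin=R51: ✗
bin=R16: ✗
bin=R22: ✓ → 1
bin=R56: ✗
bin=R40: ✓ → 1
bin=R85: ✓ → 1
bin=R79: ✓ → 1
bin=R23: ✓ → 1
bin=R21: ✗
bin=R42: ✗
bin=R44: ✓ → 1
qty_count = COUNT(1, 1, 1, 1, 1, 1, 1) = 7
—
[a2_sum: aisle <> 'A2' OR hazmat >= 1]
bin=R12: ✓ → 44
bin=R51: ✓ → 48
bin=R16: ✓ → 173
bin=R22: ✓ → 86
bin=R56: ✓ → 42
bin=R40: ✓ → 133
bin=R85: ✗
bin=R79: ✓ → 36
bin=R23: ✓ → 172
bin=R21: ✓ → 138
bin=R42: ✓ → 140
bin=R44: ✓ → 180
a2_sum = 44 + 48 + 173 + 86 + 42 + 133 + 36 + 172 + 138 + 140 + 180 = 1192

hazmat_sum=291, qty_count=7, a2_sum=1192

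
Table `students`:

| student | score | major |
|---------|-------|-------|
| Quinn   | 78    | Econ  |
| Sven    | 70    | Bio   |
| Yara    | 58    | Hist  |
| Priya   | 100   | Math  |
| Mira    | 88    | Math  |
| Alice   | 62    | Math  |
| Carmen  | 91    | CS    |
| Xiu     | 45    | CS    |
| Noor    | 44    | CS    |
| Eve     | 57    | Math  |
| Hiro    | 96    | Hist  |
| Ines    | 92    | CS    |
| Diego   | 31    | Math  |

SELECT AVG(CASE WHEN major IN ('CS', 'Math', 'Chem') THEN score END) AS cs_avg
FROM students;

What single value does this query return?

student=Quinn: ✗
student=Sven: ✗
student=Yara: ✗
student=Priya: ✓ → 100
student=Mira: ✓ → 88
student=Alice: ✓ → 62
student=Carmen: ✓ → 91
student=Xiu: ✓ → 45
student=Noor: ✓ → 44
student=Eve: ✓ → 57
student=Hiro: ✗
student=Ines: ✓ → 92
student=Diego: ✓ → 31
cs_avg = (100 + 88 + 62 + 91 + 45 + 44 + 57 + 92 + 31) / 9 = 67.7777777778

67.7777777778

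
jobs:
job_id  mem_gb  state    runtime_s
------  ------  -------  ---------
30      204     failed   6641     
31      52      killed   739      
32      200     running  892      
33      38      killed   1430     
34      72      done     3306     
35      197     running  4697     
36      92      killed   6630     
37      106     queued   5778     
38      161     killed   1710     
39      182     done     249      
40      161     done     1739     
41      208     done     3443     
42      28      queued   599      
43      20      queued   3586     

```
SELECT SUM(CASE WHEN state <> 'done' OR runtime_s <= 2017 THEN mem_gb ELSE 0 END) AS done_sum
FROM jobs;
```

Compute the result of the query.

1441

job_id=30: ✓ → 204
job_id=31: ✓ → 52
job_id=32: ✓ → 200
job_id=33: ✓ → 38
job_id=34: ✗
job_id=35: ✓ → 197
job_id=36: ✓ → 92
job_id=37: ✓ → 106
job_id=38: ✓ → 161
job_id=39: ✓ → 182
job_id=40: ✓ → 161
job_id=41: ✗
job_id=42: ✓ → 28
job_id=43: ✓ → 20
done_sum = 204 + 52 + 200 + 38 + 197 + 92 + 106 + 161 + 182 + 161 + 28 + 20 = 1441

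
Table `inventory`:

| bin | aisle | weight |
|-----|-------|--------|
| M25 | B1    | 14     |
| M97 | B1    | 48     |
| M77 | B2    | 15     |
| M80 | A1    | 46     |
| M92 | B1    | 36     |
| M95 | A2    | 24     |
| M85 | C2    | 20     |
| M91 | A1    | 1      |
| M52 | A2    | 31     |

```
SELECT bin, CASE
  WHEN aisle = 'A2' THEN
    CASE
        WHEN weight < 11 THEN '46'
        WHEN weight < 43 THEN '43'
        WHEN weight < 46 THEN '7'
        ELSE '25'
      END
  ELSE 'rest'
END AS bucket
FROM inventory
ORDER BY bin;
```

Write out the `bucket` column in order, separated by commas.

rest, 43, rest, rest, rest, rest, rest, 43, rest

bin=M25: aisle='B1' → outer ELSE → rest
bin=M52: aisle='A2' → inner[weight < 43] → 43
bin=M77: aisle='B2' → outer ELSE → rest
bin=M80: aisle='A1' → outer ELSE → rest
bin=M85: aisle='C2' → outer ELSE → rest
bin=M91: aisle='A1' → outer ELSE → rest
bin=M92: aisle='B1' → outer ELSE → rest
bin=M95: aisle='A2' → inner[weight < 43] → 43
bin=M97: aisle='B1' → outer ELSE → rest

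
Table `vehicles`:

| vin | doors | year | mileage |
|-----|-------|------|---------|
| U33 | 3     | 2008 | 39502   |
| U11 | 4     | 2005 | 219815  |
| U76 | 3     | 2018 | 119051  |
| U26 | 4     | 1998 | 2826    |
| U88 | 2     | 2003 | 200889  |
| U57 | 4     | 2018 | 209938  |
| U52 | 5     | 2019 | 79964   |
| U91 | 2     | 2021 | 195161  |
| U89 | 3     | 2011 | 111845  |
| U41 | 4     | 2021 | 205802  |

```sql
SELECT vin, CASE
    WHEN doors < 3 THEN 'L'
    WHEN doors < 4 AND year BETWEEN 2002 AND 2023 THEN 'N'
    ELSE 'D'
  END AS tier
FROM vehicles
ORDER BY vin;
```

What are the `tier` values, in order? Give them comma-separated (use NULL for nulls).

vin=U11: ELSE → D
vin=U26: ELSE → D
vin=U33: doors < 4 AND year BETWEEN 2002 AND 2023 → N
vin=U41: ELSE → D
vin=U52: ELSE → D
vin=U57: ELSE → D
vin=U76: doors < 4 AND year BETWEEN 2002 AND 2023 → N
vin=U88: doors < 3 → L
vin=U89: doors < 4 AND year BETWEEN 2002 AND 2023 → N
vin=U91: doors < 3 → L

D, D, N, D, D, D, N, L, N, L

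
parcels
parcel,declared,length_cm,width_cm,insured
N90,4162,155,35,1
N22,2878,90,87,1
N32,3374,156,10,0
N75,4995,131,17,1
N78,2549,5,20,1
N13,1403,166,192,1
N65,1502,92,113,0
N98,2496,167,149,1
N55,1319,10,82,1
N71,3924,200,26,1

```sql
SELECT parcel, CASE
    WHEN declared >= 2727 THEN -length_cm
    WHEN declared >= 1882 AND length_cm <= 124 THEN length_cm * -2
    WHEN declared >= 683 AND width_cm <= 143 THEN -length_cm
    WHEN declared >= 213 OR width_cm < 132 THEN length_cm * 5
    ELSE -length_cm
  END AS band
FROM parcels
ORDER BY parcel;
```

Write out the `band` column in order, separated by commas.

parcel=N13: declared >= 213 OR width_cm < 132 → 830
parcel=N22: declared >= 2727 → -90
parcel=N32: declared >= 2727 → -156
parcel=N55: declared >= 683 AND width_cm <= 143 → -10
parcel=N65: declared >= 683 AND width_cm <= 143 → -92
parcel=N71: declared >= 2727 → -200
parcel=N75: declared >= 2727 → -131
parcel=N78: declared >= 1882 AND length_cm <= 124 → -10
parcel=N90: declared >= 2727 → -155
parcel=N98: declared >= 213 OR width_cm < 132 → 835

830, -90, -156, -10, -92, -200, -131, -10, -155, 835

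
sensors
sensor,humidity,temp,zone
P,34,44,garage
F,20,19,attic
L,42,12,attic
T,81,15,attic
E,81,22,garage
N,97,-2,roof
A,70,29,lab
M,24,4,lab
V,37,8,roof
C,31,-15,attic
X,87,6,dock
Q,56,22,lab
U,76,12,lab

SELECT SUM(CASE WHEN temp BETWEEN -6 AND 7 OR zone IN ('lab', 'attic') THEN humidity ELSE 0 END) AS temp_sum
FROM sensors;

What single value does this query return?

584

sensor=P: ✗
sensor=F: ✓ → 20
sensor=L: ✓ → 42
sensor=T: ✓ → 81
sensor=E: ✗
sensor=N: ✓ → 97
sensor=A: ✓ → 70
sensor=M: ✓ → 24
sensor=V: ✗
sensor=C: ✓ → 31
sensor=X: ✓ → 87
sensor=Q: ✓ → 56
sensor=U: ✓ → 76
temp_sum = 20 + 42 + 81 + 97 + 70 + 24 + 31 + 87 + 56 + 76 = 584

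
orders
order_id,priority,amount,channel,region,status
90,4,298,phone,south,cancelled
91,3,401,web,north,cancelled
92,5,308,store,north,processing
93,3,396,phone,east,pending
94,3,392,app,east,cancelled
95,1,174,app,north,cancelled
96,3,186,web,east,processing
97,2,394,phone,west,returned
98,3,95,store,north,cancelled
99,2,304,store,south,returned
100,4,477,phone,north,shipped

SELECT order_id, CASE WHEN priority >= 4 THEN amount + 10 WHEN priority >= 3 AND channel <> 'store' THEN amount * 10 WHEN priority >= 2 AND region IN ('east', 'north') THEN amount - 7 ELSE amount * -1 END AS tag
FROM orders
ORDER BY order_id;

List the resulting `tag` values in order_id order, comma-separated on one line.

308, 4010, 318, 3960, 3920, -174, 1860, -394, 88, -304, 487

order_id=90: priority >= 4 → 308
order_id=91: priority >= 3 AND channel <> 'store' → 4010
order_id=92: priority >= 4 → 318
order_id=93: priority >= 3 AND channel <> 'store' → 3960
order_id=94: priority >= 3 AND channel <> 'store' → 3920
order_id=95: ELSE → -174
order_id=96: priority >= 3 AND channel <> 'store' → 1860
order_id=97: ELSE → -394
order_id=98: priority >= 2 AND region IN ('east', 'north') → 88
order_id=99: ELSE → -304
order_id=100: priority >= 4 → 487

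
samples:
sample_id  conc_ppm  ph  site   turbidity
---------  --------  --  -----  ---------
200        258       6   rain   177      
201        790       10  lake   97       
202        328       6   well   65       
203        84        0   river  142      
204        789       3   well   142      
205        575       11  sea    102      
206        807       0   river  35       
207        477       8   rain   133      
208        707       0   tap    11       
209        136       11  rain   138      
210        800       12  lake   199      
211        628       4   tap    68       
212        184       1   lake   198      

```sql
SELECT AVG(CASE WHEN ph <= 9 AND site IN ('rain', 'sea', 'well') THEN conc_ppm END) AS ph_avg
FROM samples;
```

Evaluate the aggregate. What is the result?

463

sample_id=200: ✓ → 258
sample_id=201: ✗
sample_id=202: ✓ → 328
sample_id=203: ✗
sample_id=204: ✓ → 789
sample_id=205: ✗
sample_id=206: ✗
sample_id=207: ✓ → 477
sample_id=208: ✗
sample_id=209: ✗
sample_id=210: ✗
sample_id=211: ✗
sample_id=212: ✗
ph_avg = (258 + 328 + 789 + 477) / 4 = 463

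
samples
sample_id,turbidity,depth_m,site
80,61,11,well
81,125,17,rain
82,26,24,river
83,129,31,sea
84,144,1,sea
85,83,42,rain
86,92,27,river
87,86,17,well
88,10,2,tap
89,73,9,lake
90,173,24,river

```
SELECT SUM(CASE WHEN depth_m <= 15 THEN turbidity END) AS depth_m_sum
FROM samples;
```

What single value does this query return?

sample_id=80: ✓ → 61
sample_id=81: ✗
sample_id=82: ✗
sample_id=83: ✗
sample_id=84: ✓ → 144
sample_id=85: ✗
sample_id=86: ✗
sample_id=87: ✗
sample_id=88: ✓ → 10
sample_id=89: ✓ → 73
sample_id=90: ✗
depth_m_sum = 61 + 144 + 10 + 73 = 288

288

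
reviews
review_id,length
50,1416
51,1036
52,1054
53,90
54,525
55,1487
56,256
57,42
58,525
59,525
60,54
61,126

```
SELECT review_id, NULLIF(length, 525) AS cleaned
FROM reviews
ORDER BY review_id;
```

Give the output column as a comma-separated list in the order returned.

review_id=50: length=1416 vs 525: differ → 1416
review_id=51: length=1036 vs 525: differ → 1036
review_id=52: length=1054 vs 525: differ → 1054
review_id=53: length=90 vs 525: differ → 90
review_id=54: length=525 vs 525: equal → NULL
review_id=55: length=1487 vs 525: differ → 1487
review_id=56: length=256 vs 525: differ → 256
review_id=57: length=42 vs 525: differ → 42
review_id=58: length=525 vs 525: equal → NULL
review_id=59: length=525 vs 525: equal → NULL
review_id=60: length=54 vs 525: differ → 54
review_id=61: length=126 vs 525: differ → 126

1416, 1036, 1054, 90, NULL, 1487, 256, 42, NULL, NULL, 54, 126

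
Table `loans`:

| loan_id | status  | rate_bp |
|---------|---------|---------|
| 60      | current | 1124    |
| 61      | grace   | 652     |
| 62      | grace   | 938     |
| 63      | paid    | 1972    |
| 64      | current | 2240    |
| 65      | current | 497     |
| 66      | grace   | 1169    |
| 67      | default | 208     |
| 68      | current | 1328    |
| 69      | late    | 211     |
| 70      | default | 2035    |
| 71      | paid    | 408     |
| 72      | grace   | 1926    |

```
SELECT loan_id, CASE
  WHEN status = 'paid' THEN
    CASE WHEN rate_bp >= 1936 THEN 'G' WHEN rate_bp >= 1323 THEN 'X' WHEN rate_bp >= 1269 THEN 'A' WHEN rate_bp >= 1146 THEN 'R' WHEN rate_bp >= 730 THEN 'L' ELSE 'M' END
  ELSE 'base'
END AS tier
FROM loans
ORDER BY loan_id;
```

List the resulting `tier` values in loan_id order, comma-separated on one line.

loan_id=60: status='current' → outer ELSE → base
loan_id=61: status='grace' → outer ELSE → base
loan_id=62: status='grace' → outer ELSE → base
loan_id=63: status='paid' → inner[rate_bp >= 1936] → G
loan_id=64: status='current' → outer ELSE → base
loan_id=65: status='current' → outer ELSE → base
loan_id=66: status='grace' → outer ELSE → base
loan_id=67: status='default' → outer ELSE → base
loan_id=68: status='current' → outer ELSE → base
loan_id=69: status='late' → outer ELSE → base
loan_id=70: status='default' → outer ELSE → base
loan_id=71: status='paid' → inner[ELSE] → M
loan_id=72: status='grace' → outer ELSE → base

base, base, base, G, base, base, base, base, base, base, base, M, base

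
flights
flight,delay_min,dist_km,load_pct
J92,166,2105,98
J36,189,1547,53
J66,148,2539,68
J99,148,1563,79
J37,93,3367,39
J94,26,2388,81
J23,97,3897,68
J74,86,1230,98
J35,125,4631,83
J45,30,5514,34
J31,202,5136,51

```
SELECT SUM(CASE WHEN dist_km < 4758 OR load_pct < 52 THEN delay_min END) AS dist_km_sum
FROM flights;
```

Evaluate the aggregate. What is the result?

1310

flight=J92: ✓ → 166
flight=J36: ✓ → 189
flight=J66: ✓ → 148
flight=J99: ✓ → 148
flight=J37: ✓ → 93
flight=J94: ✓ → 26
flight=J23: ✓ → 97
flight=J74: ✓ → 86
flight=J35: ✓ → 125
flight=J45: ✓ → 30
flight=J31: ✓ → 202
dist_km_sum = 166 + 189 + 148 + 148 + 93 + 26 + 97 + 86 + 125 + 30 + 202 = 1310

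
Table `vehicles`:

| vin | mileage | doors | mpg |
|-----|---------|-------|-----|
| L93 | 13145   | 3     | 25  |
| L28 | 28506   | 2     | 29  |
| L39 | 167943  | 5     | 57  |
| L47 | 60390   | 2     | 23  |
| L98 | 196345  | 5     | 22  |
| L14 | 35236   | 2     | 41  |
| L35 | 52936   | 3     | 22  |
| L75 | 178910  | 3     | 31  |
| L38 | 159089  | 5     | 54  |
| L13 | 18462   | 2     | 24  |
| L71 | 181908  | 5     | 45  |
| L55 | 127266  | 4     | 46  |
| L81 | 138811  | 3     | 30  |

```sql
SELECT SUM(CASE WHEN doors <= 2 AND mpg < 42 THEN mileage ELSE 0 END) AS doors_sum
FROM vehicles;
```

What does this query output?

142594

vin=L93: ✗
vin=L28: ✓ → 28506
vin=L39: ✗
vin=L47: ✓ → 60390
vin=L98: ✗
vin=L14: ✓ → 35236
vin=L35: ✗
vin=L75: ✗
vin=L38: ✗
vin=L13: ✓ → 18462
vin=L71: ✗
vin=L55: ✗
vin=L81: ✗
doors_sum = 28506 + 60390 + 35236 + 18462 = 142594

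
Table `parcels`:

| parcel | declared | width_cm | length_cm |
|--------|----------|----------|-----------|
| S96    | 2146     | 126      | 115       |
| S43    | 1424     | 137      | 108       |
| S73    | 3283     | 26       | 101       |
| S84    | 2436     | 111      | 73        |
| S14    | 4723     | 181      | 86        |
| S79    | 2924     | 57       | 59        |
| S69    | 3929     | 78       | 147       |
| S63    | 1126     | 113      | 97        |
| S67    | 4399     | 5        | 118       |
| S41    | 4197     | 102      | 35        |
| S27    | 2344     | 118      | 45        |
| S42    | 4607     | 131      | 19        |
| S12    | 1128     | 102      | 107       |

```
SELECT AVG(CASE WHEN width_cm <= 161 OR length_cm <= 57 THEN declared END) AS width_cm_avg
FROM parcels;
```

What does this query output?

parcel=S96: ✓ → 2146
parcel=S43: ✓ → 1424
parcel=S73: ✓ → 3283
parcel=S84: ✓ → 2436
parcel=S14: ✗
parcel=S79: ✓ → 2924
parcel=S69: ✓ → 3929
parcel=S63: ✓ → 1126
parcel=S67: ✓ → 4399
parcel=S41: ✓ → 4197
parcel=S27: ✓ → 2344
parcel=S42: ✓ → 4607
parcel=S12: ✓ → 1128
width_cm_avg = (2146 + 1424 + 3283 + 2436 + 2924 + 3929 + 1126 + 4399 + 4197 + 2344 + 4607 + 1128) / 12 = 2828.5833333333

2828.5833333333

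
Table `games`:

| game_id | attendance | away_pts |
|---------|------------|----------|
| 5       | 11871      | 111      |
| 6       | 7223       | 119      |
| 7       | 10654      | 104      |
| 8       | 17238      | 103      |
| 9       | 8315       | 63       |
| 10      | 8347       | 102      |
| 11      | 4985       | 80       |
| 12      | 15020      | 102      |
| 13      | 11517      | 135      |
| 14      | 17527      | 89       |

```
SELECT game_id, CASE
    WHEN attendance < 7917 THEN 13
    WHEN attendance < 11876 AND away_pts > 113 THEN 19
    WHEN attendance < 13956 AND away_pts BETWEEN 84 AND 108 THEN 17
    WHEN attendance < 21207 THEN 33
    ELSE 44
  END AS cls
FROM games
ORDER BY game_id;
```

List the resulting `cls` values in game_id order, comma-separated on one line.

game_id=5: attendance < 21207 → 33
game_id=6: attendance < 7917 → 13
game_id=7: attendance < 13956 AND away_pts BETWEEN 84 AND 108 → 17
game_id=8: attendance < 21207 → 33
game_id=9: attendance < 21207 → 33
game_id=10: attendance < 13956 AND away_pts BETWEEN 84 AND 108 → 17
game_id=11: attendance < 7917 → 13
game_id=12: attendance < 21207 → 33
game_id=13: attendance < 11876 AND away_pts > 113 → 19
game_id=14: attendance < 21207 → 33

33, 13, 17, 33, 33, 17, 13, 33, 19, 33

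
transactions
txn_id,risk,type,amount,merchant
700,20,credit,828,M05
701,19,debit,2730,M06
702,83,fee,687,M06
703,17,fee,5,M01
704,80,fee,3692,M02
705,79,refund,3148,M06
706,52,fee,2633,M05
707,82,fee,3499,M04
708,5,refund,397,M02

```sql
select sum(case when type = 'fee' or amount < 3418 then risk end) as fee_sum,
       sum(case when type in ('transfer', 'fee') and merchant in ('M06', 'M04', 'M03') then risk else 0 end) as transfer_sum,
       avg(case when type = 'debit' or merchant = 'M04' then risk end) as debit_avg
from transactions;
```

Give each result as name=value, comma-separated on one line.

fee_sum=437, transfer_sum=165, debit_avg=50.5

[fee_sum: type = 'fee' or amount < 3418]
txn_id=700: ✓ → 20
txn_id=701: ✓ → 19
txn_id=702: ✓ → 83
txn_id=703: ✓ → 17
txn_id=704: ✓ → 80
txn_id=705: ✓ → 79
txn_id=706: ✓ → 52
txn_id=707: ✓ → 82
txn_id=708: ✓ → 5
fee_sum = 20 + 19 + 83 + 17 + 80 + 79 + 52 + 82 + 5 = 437
—
[transfer_sum: type in ('transfer', 'fee') and merchant in ('M06', 'M04', 'M03')]
txn_id=700: ✗
txn_id=701: ✗
txn_id=702: ✓ → 83
txn_id=703: ✗
txn_id=704: ✗
txn_id=705: ✗
txn_id=706: ✗
txn_id=707: ✓ → 82
txn_id=708: ✗
transfer_sum = 83 + 82 = 165
—
[debit_avg: type = 'debit' or merchant = 'M04']
txn_id=700: ✗
txn_id=701: ✓ → 19
txn_id=702: ✗
txn_id=703: ✗
txn_id=704: ✗
txn_id=705: ✗
txn_id=706: ✗
txn_id=707: ✓ → 82
txn_id=708: ✗
debit_avg = (19 + 82) / 2 = 50.5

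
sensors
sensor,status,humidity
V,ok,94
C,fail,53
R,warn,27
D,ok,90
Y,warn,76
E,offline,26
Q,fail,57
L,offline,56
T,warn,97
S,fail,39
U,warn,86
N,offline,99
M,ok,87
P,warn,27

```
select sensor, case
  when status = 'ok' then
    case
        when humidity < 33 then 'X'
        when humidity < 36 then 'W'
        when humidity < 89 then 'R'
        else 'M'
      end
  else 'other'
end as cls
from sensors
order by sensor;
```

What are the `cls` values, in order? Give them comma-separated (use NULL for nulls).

other, M, other, other, R, other, other, other, other, other, other, other, M, other

sensor=C: status='fail' → outer ELSE → other
sensor=D: status='ok' → inner[ELSE] → M
sensor=E: status='offline' → outer ELSE → other
sensor=L: status='offline' → outer ELSE → other
sensor=M: status='ok' → inner[humidity < 89] → R
sensor=N: status='offline' → outer ELSE → other
sensor=P: status='warn' → outer ELSE → other
sensor=Q: status='fail' → outer ELSE → other
sensor=R: status='warn' → outer ELSE → other
sensor=S: status='fail' → outer ELSE → other
sensor=T: status='warn' → outer ELSE → other
sensor=U: status='warn' → outer ELSE → other
sensor=V: status='ok' → inner[ELSE] → M
sensor=Y: status='warn' → outer ELSE → other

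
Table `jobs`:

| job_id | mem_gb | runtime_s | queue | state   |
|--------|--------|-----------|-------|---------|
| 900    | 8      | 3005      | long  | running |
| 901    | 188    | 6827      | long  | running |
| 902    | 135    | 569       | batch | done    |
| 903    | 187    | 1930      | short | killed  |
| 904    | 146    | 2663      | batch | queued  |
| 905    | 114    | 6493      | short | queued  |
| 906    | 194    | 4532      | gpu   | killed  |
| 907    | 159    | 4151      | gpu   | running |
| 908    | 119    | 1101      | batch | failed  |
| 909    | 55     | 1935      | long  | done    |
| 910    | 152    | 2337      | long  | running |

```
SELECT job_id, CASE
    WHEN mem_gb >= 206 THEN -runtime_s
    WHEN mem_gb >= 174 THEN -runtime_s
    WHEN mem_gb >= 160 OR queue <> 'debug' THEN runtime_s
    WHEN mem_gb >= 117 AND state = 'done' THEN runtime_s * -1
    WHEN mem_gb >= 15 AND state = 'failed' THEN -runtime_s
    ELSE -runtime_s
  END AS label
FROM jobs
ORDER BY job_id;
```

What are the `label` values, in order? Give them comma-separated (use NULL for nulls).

3005, -6827, 569, -1930, 2663, 6493, -4532, 4151, 1101, 1935, 2337

job_id=900: mem_gb >= 160 OR queue <> 'debug' → 3005
job_id=901: mem_gb >= 174 → -6827
job_id=902: mem_gb >= 160 OR queue <> 'debug' → 569
job_id=903: mem_gb >= 174 → -1930
job_id=904: mem_gb >= 160 OR queue <> 'debug' → 2663
job_id=905: mem_gb >= 160 OR queue <> 'debug' → 6493
job_id=906: mem_gb >= 174 → -4532
job_id=907: mem_gb >= 160 OR queue <> 'debug' → 4151
job_id=908: mem_gb >= 160 OR queue <> 'debug' → 1101
job_id=909: mem_gb >= 160 OR queue <> 'debug' → 1935
job_id=910: mem_gb >= 160 OR queue <> 'debug' → 2337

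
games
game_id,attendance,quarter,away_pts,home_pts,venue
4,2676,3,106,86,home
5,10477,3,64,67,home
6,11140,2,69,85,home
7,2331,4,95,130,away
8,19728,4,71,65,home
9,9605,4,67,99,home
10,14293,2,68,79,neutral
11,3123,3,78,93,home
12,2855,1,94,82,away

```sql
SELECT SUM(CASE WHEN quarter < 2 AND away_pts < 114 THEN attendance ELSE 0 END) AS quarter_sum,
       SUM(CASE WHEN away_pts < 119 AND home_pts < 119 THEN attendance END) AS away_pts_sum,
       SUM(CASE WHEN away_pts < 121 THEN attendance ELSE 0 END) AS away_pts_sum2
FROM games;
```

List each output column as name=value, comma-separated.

[quarter_sum: quarter < 2 AND away_pts < 114]
game_id=4: ✗
game_id=5: ✗
game_id=6: ✗
game_id=7: ✗
game_id=8: ✗
game_id=9: ✗
game_id=10: ✗
game_id=11: ✗
game_id=12: ✓ → 2855
quarter_sum = 2855
—
[away_pts_sum: away_pts < 119 AND home_pts < 119]
game_id=4: ✓ → 2676
game_id=5: ✓ → 10477
game_id=6: ✓ → 11140
game_id=7: ✗
game_id=8: ✓ → 19728
game_id=9: ✓ → 9605
game_id=10: ✓ → 14293
game_id=11: ✓ → 3123
game_id=12: ✓ → 2855
away_pts_sum = 2676 + 10477 + 11140 + 19728 + 9605 + 14293 + 3123 + 2855 = 73897
—
[away_pts_sum2: away_pts < 121]
game_id=4: ✓ → 2676
game_id=5: ✓ → 10477
game_id=6: ✓ → 11140
game_id=7: ✓ → 2331
game_id=8: ✓ → 19728
game_id=9: ✓ → 9605
game_id=10: ✓ → 14293
game_id=11: ✓ → 3123
game_id=12: ✓ → 2855
away_pts_sum2 = 2676 + 10477 + 11140 + 2331 + 19728 + 9605 + 14293 + 3123 + 2855 = 76228

quarter_sum=2855, away_pts_sum=73897, away_pts_sum2=76228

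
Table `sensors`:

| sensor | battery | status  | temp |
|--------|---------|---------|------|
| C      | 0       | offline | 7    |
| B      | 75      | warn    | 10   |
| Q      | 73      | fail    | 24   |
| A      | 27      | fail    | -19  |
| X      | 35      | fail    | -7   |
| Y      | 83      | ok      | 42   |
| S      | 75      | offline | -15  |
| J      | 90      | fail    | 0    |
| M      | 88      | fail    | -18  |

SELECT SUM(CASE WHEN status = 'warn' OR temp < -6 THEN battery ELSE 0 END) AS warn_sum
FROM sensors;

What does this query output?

sensor=C: ✗
sensor=B: ✓ → 75
sensor=Q: ✗
sensor=A: ✓ → 27
sensor=X: ✓ → 35
sensor=Y: ✗
sensor=S: ✓ → 75
sensor=J: ✗
sensor=M: ✓ → 88
warn_sum = 75 + 27 + 35 + 75 + 88 = 300

300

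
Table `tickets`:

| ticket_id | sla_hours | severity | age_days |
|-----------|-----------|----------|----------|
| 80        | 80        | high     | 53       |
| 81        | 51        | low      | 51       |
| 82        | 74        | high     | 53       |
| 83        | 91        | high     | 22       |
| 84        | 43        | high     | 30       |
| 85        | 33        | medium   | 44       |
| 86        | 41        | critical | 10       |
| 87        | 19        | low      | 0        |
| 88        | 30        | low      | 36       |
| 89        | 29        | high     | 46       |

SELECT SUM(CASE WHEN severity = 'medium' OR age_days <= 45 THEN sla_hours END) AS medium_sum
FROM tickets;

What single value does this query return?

ticket_id=80: ✗
ticket_id=81: ✗
ticket_id=82: ✗
ticket_id=83: ✓ → 91
ticket_id=84: ✓ → 43
ticket_id=85: ✓ → 33
ticket_id=86: ✓ → 41
ticket_id=87: ✓ → 19
ticket_id=88: ✓ → 30
ticket_id=89: ✗
medium_sum = 91 + 43 + 33 + 41 + 19 + 30 = 257

257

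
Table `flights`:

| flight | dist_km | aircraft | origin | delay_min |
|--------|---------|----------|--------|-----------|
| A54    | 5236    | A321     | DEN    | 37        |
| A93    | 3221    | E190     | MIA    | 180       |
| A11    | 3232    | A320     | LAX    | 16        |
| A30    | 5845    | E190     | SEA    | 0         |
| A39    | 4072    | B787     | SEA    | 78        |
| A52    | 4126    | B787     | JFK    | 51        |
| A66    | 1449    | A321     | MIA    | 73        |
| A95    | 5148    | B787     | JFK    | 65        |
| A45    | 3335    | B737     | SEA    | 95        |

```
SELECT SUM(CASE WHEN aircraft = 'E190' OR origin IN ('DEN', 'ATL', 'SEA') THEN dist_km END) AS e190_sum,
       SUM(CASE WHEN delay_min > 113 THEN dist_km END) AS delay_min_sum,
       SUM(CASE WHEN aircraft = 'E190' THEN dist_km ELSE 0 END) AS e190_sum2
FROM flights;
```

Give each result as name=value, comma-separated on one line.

e190_sum=21709, delay_min_sum=3221, e190_sum2=9066

[e190_sum: aircraft = 'E190' OR origin IN ('DEN', 'ATL', 'SEA')]
flight=A54: ✓ → 5236
flight=A93: ✓ → 3221
flight=A11: ✗
flight=A30: ✓ → 5845
flight=A39: ✓ → 4072
flight=A52: ✗
flight=A66: ✗
flight=A95: ✗
flight=A45: ✓ → 3335
e190_sum = 5236 + 3221 + 5845 + 4072 + 3335 = 21709
—
[delay_min_sum: delay_min > 113]
flight=A54: ✗
flight=A93: ✓ → 3221
flight=A11: ✗
flight=A30: ✗
flight=A39: ✗
flight=A52: ✗
flight=A66: ✗
flight=A95: ✗
flight=A45: ✗
delay_min_sum = 3221
—
[e190_sum2: aircraft = 'E190']
flight=A54: ✗
flight=A93: ✓ → 3221
flight=A11: ✗
flight=A30: ✓ → 5845
flight=A39: ✗
flight=A52: ✗
flight=A66: ✗
flight=A95: ✗
flight=A45: ✗
e190_sum2 = 3221 + 5845 = 9066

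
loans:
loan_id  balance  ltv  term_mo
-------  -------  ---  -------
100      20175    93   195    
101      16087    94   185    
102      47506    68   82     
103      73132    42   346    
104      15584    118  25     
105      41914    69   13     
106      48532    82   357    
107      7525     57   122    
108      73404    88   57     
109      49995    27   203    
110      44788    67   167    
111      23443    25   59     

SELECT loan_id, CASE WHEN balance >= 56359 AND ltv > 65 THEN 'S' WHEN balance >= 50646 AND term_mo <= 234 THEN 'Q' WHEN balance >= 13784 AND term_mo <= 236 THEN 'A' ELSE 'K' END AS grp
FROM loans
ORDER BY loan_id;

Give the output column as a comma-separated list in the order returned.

A, A, A, K, A, A, K, K, S, A, A, A

loan_id=100: balance >= 13784 AND term_mo <= 236 → A
loan_id=101: balance >= 13784 AND term_mo <= 236 → A
loan_id=102: balance >= 13784 AND term_mo <= 236 → A
loan_id=103: ELSE → K
loan_id=104: balance >= 13784 AND term_mo <= 236 → A
loan_id=105: balance >= 13784 AND term_mo <= 236 → A
loan_id=106: ELSE → K
loan_id=107: ELSE → K
loan_id=108: balance >= 56359 AND ltv > 65 → S
loan_id=109: balance >= 13784 AND term_mo <= 236 → A
loan_id=110: balance >= 13784 AND term_mo <= 236 → A
loan_id=111: balance >= 13784 AND term_mo <= 236 → A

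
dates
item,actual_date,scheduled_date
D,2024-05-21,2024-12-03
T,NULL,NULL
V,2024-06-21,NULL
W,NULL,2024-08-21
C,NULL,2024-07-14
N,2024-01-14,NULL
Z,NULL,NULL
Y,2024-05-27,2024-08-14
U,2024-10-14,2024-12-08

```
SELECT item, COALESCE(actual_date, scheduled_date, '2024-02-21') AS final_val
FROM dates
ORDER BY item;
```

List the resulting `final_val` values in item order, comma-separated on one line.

2024-07-14, 2024-05-21, 2024-01-14, 2024-02-21, 2024-10-14, 2024-06-21, 2024-08-21, 2024-05-27, 2024-02-21

item=C: actual_date=NULL, scheduled_date=2024-07-14 → 2024-07-14
item=D: actual_date=2024-05-21 → 2024-05-21
item=N: actual_date=2024-01-14 → 2024-01-14
item=T: actual_date=NULL, scheduled_date=NULL, → literal 2024-02-21 → 2024-02-21
item=U: actual_date=2024-10-14 → 2024-10-14
item=V: actual_date=2024-06-21 → 2024-06-21
item=W: actual_date=NULL, scheduled_date=2024-08-21 → 2024-08-21
item=Y: actual_date=2024-05-27 → 2024-05-27
item=Z: actual_date=NULL, scheduled_date=NULL, → literal 2024-02-21 → 2024-02-21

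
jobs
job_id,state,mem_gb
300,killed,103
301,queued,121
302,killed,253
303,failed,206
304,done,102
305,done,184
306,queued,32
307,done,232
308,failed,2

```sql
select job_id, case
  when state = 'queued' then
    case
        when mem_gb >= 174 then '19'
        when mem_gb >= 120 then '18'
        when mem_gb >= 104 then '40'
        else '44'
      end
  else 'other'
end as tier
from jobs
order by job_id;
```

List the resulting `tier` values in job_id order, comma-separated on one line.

job_id=300: state='killed' → outer ELSE → other
job_id=301: state='queued' → inner[mem_gb >= 120] → 18
job_id=302: state='killed' → outer ELSE → other
job_id=303: state='failed' → outer ELSE → other
job_id=304: state='done' → outer ELSE → other
job_id=305: state='done' → outer ELSE → other
job_id=306: state='queued' → inner[ELSE] → 44
job_id=307: state='done' → outer ELSE → other
job_id=308: state='failed' → outer ELSE → other

other, 18, other, other, other, other, 44, other, other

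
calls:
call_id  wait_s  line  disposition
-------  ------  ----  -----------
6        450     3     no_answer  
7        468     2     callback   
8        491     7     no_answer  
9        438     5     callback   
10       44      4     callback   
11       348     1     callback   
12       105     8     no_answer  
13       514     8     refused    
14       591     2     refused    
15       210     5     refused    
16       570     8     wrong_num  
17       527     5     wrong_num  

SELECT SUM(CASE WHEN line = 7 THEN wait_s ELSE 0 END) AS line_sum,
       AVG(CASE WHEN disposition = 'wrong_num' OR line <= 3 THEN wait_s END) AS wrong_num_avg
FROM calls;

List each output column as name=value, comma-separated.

line_sum=491, wrong_num_avg=492.3333333333

[line_sum: line = 7]
call_id=6: ✗
call_id=7: ✗
call_id=8: ✓ → 491
call_id=9: ✗
call_id=10: ✗
call_id=11: ✗
call_id=12: ✗
call_id=13: ✗
call_id=14: ✗
call_id=15: ✗
call_id=16: ✗
call_id=17: ✗
line_sum = 491
—
[wrong_num_avg: disposition = 'wrong_num' OR line <= 3]
call_id=6: ✓ → 450
call_id=7: ✓ → 468
call_id=8: ✗
call_id=9: ✗
call_id=10: ✗
call_id=11: ✓ → 348
call_id=12: ✗
call_id=13: ✗
call_id=14: ✓ → 591
call_id=15: ✗
call_id=16: ✓ → 570
call_id=17: ✓ → 527
wrong_num_avg = (450 + 468 + 348 + 591 + 570 + 527) / 6 = 492.3333333333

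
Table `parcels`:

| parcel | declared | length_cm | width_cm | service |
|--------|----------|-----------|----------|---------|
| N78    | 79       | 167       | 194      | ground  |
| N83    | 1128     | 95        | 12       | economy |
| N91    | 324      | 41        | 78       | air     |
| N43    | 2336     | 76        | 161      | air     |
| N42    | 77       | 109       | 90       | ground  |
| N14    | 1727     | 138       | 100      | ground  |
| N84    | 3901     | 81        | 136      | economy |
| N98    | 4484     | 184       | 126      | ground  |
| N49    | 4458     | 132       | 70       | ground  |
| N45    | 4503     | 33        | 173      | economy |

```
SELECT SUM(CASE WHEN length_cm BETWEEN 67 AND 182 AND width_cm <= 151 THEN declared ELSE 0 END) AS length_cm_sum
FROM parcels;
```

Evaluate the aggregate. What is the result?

parcel=N78: ✗
parcel=N83: ✓ → 1128
parcel=N91: ✗
parcel=N43: ✗
parcel=N42: ✓ → 77
parcel=N14: ✓ → 1727
parcel=N84: ✓ → 3901
parcel=N98: ✗
parcel=N49: ✓ → 4458
parcel=N45: ✗
length_cm_sum = 1128 + 77 + 1727 + 3901 + 4458 = 11291

11291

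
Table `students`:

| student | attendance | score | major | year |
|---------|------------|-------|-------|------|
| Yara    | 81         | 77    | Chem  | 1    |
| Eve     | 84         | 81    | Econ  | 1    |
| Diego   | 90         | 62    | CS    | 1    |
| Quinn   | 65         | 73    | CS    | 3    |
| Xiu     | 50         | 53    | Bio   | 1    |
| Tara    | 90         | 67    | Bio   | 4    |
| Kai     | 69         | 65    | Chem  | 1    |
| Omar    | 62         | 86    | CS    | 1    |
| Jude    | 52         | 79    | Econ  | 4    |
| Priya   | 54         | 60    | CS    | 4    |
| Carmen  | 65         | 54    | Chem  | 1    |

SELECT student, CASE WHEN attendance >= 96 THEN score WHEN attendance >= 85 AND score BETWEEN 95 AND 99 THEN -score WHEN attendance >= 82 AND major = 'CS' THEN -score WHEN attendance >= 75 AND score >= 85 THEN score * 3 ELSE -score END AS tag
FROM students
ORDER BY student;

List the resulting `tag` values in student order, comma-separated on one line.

student=Carmen: ELSE → -54
student=Diego: attendance >= 82 AND major = 'CS' → -62
student=Eve: ELSE → -81
student=Jude: ELSE → -79
student=Kai: ELSE → -65
student=Omar: ELSE → -86
student=Priya: ELSE → -60
student=Quinn: ELSE → -73
student=Tara: ELSE → -67
student=Xiu: ELSE → -53
student=Yara: ELSE → -77

-54, -62, -81, -79, -65, -86, -60, -73, -67, -53, -77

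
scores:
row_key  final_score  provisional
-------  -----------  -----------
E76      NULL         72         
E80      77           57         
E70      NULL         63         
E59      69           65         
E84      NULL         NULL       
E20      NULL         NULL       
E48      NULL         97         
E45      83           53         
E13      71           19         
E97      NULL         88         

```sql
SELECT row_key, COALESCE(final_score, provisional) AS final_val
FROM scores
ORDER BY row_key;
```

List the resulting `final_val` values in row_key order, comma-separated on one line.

71, NULL, 83, 97, 69, 63, 72, 77, NULL, 88

row_key=E13: final_score=71 → 71
row_key=E20: final_score=NULL, provisional=NULL (all NULL) → NULL
row_key=E45: final_score=83 → 83
row_key=E48: final_score=NULL, provisional=97 → 97
row_key=E59: final_score=69 → 69
row_key=E70: final_score=NULL, provisional=63 → 63
row_key=E76: final_score=NULL, provisional=72 → 72
row_key=E80: final_score=77 → 77
row_key=E84: final_score=NULL, provisional=NULL (all NULL) → NULL
row_key=E97: final_score=NULL, provisional=88 → 88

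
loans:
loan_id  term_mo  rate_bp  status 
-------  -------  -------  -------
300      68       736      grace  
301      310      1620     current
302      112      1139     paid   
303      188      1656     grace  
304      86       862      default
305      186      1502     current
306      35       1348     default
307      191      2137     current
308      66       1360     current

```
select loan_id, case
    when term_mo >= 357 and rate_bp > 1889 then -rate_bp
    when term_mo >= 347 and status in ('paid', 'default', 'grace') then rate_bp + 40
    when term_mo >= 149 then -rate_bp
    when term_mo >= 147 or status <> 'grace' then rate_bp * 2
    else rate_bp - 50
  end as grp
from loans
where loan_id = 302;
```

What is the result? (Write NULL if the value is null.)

2278

loan_id = 302: term_mo=112, rate_bp=1139, status=paid.
term_mo >= 357 and rate_bp > 1889 → false
term_mo >= 347 and status in ('paid', 'default', 'grace') → false
term_mo >= 149 → false
term_mo >= 147 or status <> 'grace' → true → 2278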